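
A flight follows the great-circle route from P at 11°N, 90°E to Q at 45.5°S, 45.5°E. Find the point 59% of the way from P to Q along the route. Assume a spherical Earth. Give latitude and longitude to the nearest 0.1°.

≈ 23.7°S, 68.0°E

Write both endpoints as unit vectors p₁, p₂ with components (cos φ cos λ, cos φ sin λ, sin φ).
The central angle between the endpoints is δ = arccos(p₁·p₂) ≈ 1.208 rad (69.2°).
Interpolate at f = 0.59 with slerp weights a = sin((1−f)δ)/sin δ ≈ 0.508, b = sin(fδ)/sin δ ≈ 0.699.
p = a·p₁ + b·p₂ ≈ (0.344, 0.849, -0.402); φ = arcsin(p_z) ≈ -23.70°, λ = atan2(p_y, p_x) ≈ 67.96°.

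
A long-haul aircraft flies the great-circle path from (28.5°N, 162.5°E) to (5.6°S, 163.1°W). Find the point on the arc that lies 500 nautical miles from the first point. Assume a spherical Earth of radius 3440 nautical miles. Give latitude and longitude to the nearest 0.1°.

Write both endpoints as unit vectors p₁, p₂ with components (cos φ cos λ, cos φ sin λ, sin φ).
The central angle between the endpoints is δ = arccos(p₁·p₂) ≈ 0.830 rad (47.5°). The total great-circle distance is δ·R ≈ 0.830 × 3440 ≈ 2854 nmi, so the target fraction is f = 500/2854 ≈ 0.175.
Interpolate at f ≈ 0.175 with slerp weights a = sin((1−f)δ)/sin δ ≈ 0.857, b = sin(fδ)/sin δ ≈ 0.196.
p = a·p₁ + b·p₂ ≈ (-0.905, 0.170, 0.390); φ = arcsin(p_z) ≈ 22.94°, λ = atan2(p_y, p_x) ≈ 169.38°.

≈ (22.9°N, 169.4°E)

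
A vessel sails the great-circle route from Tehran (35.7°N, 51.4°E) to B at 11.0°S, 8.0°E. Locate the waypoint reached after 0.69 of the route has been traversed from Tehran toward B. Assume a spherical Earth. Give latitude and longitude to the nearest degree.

≈ 4°N, 20°E

Convert each endpoint to a unit vector on the sphere (x = cos φ cos λ, y = cos φ sin λ, z = sin φ).
The central angle between the endpoints is δ = arccos(p₁·p₂) ≈ 1.084 rad (62.1°).
Interpolate at f = 0.69 with slerp weights a = sin((1−f)δ)/sin δ ≈ 0.373, b = sin(fδ)/sin δ ≈ 0.770.
p = a·p₁ + b·p₂ ≈ (0.937, 0.342, 0.071); φ = arcsin(p_z) ≈ 4.06°, λ = atan2(p_y, p_x) ≈ 20.05°.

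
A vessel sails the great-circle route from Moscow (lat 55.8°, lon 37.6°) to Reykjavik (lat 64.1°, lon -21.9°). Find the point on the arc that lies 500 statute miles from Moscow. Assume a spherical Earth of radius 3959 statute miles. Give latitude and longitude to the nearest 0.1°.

≈ lat 60.1°, lon 26.5°

Convert each endpoint to a unit vector on the sphere (x = cos φ cos λ, y = cos φ sin λ, z = sin φ).
The central angle between the endpoints is δ = arccos(p₁·p₂) ≈ 0.518 rad (29.7°). The total great-circle distance is δ·R ≈ 0.518 × 3959 ≈ 2052 mi, so the target fraction is f = 500/2052 ≈ 0.244.
Interpolate at f ≈ 0.244 with slerp weights a = sin((1−f)δ)/sin δ ≈ 0.771, b = sin(fδ)/sin δ ≈ 0.254.
p = a·p₁ + b·p₂ ≈ (0.446, 0.223, 0.867); φ = arcsin(p_z) ≈ 60.06°, λ = atan2(p_y, p_x) ≈ 26.55°.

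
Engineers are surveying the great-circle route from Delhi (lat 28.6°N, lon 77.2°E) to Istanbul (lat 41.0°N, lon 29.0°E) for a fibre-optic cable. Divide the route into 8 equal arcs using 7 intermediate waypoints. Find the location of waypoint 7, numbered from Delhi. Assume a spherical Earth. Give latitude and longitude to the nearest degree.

≈ lat 41°N, lon 36°E

Write both endpoints as unit vectors p₁, p₂ with components (cos φ cos λ, cos φ sin λ, sin φ).
The central angle between the endpoints is δ = arccos(p₁·p₂) ≈ 0.714 rad (40.9°).
Interpolate at f = 7/8 with slerp weights a = sin((1−f)δ)/sin δ ≈ 0.136, b = sin(fδ)/sin δ ≈ 0.893.
p = a·p₁ + b·p₂ ≈ (0.616, 0.443, 0.651); φ = arcsin(p_z) ≈ 40.63°, λ = atan2(p_y, p_x) ≈ 35.74°.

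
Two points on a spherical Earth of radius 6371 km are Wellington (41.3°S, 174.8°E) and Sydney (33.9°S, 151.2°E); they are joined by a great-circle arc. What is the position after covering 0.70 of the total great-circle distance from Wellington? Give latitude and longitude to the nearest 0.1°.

The haversine formula gives a central angle δ ≈ 0.350 rad (20.0°) between the endpoints.
Interpolate at f = 0.70 with slerp weights a = sin((1−f)δ)/sin δ ≈ 0.306, b = sin(fδ)/sin δ ≈ 0.707.
p = a·p₁ + b·p₂ ≈ (-0.743, 0.304, -0.596); φ = arcsin(p_z) ≈ -36.60°, λ = atan2(p_y, p_x) ≈ 157.78°.

≈ (36.6°S, 157.8°E)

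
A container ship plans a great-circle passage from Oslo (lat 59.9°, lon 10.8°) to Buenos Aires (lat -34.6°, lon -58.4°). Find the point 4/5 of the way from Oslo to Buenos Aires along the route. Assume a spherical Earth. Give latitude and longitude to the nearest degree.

≈ lat -15°, lon -47°

Write both endpoints as unit vectors p₁, p₂ with components (cos φ cos λ, cos φ sin λ, sin φ).
The central angle between the endpoints is δ = arccos(p₁·p₂) ≈ 1.923 rad (110.2°).
Interpolate at f = 4/5 with slerp weights a = sin((1−f)δ)/sin δ ≈ 0.400, b = sin(fδ)/sin δ ≈ 1.065.
p = a·p₁ + b·p₂ ≈ (0.656, -0.709, -0.259); φ = arcsin(p_z) ≈ -15.00°, λ = atan2(p_y, p_x) ≈ -47.22°.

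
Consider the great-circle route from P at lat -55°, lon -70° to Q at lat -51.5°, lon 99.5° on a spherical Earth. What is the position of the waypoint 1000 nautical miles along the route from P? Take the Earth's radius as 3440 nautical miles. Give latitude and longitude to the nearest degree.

From cos δ = sin φ₁ sin φ₂ + cos φ₁ cos φ₂ cos Δλ, the central angle is δ ≈ 1.277 rad (73.1°). The total great-circle distance is δ·R ≈ 1.277 × 3440 ≈ 4391 nmi, so the target fraction is f = 1000/4391 ≈ 0.228.
Interpolate at f ≈ 0.228 with slerp weights a = sin((1−f)δ)/sin δ ≈ 0.871, b = sin(fδ)/sin δ ≈ 0.299.
p = a·p₁ + b·p₂ ≈ (0.140, -0.286, -0.948); φ = arcsin(p_z) ≈ -71.45°, λ = atan2(p_y, p_x) ≈ -63.87°.

≈ lat -71°, lon -64°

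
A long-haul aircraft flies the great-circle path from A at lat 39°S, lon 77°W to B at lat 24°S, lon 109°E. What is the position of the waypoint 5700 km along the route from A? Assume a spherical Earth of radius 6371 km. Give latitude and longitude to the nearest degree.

From cos δ = sin φ₁ sin φ₂ + cos φ₁ cos φ₂ cos Δλ, the central angle is δ ≈ 2.038 rad (116.8°). The total great-circle distance is δ·R ≈ 2.038 × 6371 ≈ 12982 km, so the target fraction is f = 5700/12982 ≈ 0.439.
Interpolate at f ≈ 0.439 with slerp weights a = sin((1−f)δ)/sin δ ≈ 1.019, b = sin(fδ)/sin δ ≈ 0.873.
p = a·p₁ + b·p₂ ≈ (-0.082, -0.017, -0.997); φ = arcsin(p_z) ≈ -85.21°, λ = atan2(p_y, p_x) ≈ -168.20°.

≈ lat 85°S, lon 168°W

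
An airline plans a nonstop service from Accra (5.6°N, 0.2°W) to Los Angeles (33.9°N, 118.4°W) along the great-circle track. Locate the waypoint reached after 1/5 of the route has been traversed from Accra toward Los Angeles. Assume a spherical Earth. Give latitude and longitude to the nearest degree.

≈ 19°N, 18°W

Convert each endpoint to a unit vector on the sphere (x = cos φ cos λ, y = cos φ sin λ, z = sin φ).
The central angle between the endpoints is δ = arccos(p₁·p₂) ≈ 1.913 rad (109.6°).
Interpolate at f = 1/5 with slerp weights a = sin((1−f)δ)/sin δ ≈ 1.061, b = sin(fδ)/sin δ ≈ 0.396.
p = a·p₁ + b·p₂ ≈ (0.899, -0.293, 0.325); φ = arcsin(p_z) ≈ 18.94°, λ = atan2(p_y, p_x) ≈ -18.05°.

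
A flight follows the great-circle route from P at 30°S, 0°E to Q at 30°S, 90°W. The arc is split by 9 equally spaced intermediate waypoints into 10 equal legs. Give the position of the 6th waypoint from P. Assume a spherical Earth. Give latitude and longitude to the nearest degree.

≈ 39°S, 55°W

From cos δ = sin φ₁ sin φ₂ + cos φ₁ cos φ₂ cos Δλ, the central angle is δ ≈ 1.318 rad (75.5°).
Interpolate at f = 6/10 with slerp weights a = sin((1−f)δ)/sin δ ≈ 0.520, b = sin(fδ)/sin δ ≈ 0.734.
p = a·p₁ + b·p₂ ≈ (0.450, -0.636, -0.627); φ = arcsin(p_z) ≈ -38.83°, λ = atan2(p_y, p_x) ≈ -54.71°.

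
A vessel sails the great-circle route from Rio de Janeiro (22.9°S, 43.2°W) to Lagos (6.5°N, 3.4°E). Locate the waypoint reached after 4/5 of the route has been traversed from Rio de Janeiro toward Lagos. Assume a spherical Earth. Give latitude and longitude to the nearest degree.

The haversine formula gives a central angle δ ≈ 0.946 rad (54.2°) between the endpoints.
Interpolate at f = 4/5 with slerp weights a = sin((1−f)δ)/sin δ ≈ 0.232, b = sin(fδ)/sin δ ≈ 0.847.
p = a·p₁ + b·p₂ ≈ (0.995, -0.096, 0.006); φ = arcsin(p_z) ≈ 0.32°, λ = atan2(p_y, p_x) ≈ -5.53°.

≈ 0°N, 6°W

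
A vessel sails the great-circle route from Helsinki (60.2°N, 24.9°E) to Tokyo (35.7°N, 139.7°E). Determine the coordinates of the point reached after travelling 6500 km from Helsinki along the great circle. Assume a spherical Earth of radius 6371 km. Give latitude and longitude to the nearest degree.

Convert each endpoint to a unit vector on the sphere (x = cos φ cos λ, y = cos φ sin λ, z = sin φ).
The central angle between the endpoints is δ = arccos(p₁·p₂) ≈ 1.227 rad (70.3°). The total great-circle distance is δ·R ≈ 1.227 × 6371 ≈ 7817 km, so the target fraction is f = 6500/7817 ≈ 0.832.
Interpolate at f ≈ 0.832 with slerp weights a = sin((1−f)δ)/sin δ ≈ 0.218, b = sin(fδ)/sin δ ≈ 0.905.
p = a·p₁ + b·p₂ ≈ (-0.462, 0.521, 0.717); φ = arcsin(p_z) ≈ 45.84°, λ = atan2(p_y, p_x) ≈ 131.58°.

≈ (46°N, 132°E)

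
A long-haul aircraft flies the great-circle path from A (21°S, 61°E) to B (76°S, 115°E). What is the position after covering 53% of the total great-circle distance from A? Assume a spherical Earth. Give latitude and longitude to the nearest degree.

≈ (52°S, 72°E)

Convert each endpoint to a unit vector on the sphere (x = cos φ cos λ, y = cos φ sin λ, z = sin φ).
The central angle between the endpoints is δ = arccos(p₁·p₂) ≈ 1.070 rad (61.3°).
Interpolate at f = 0.53 with slerp weights a = sin((1−f)δ)/sin δ ≈ 0.549, b = sin(fδ)/sin δ ≈ 0.612.
p = a·p₁ + b·p₂ ≈ (0.186, 0.583, -0.791); φ = arcsin(p_z) ≈ -52.28°, λ = atan2(p_y, p_x) ≈ 72.30°.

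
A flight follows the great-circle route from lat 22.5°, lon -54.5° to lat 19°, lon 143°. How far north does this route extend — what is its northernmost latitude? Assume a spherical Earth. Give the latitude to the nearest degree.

The great circle lies in the plane with unit normal n̂ = (p₁ × p₂)/|p₁ × p₂|.
Here n̂_z ≈ -0.372; the vertex latitude is φ_max = arccos|n̂_z| ≈ 68.1°.

≈ 68°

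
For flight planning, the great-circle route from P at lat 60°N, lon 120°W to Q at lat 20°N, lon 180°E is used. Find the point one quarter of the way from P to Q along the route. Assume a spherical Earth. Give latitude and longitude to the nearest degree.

The haversine formula gives a central angle δ ≈ 1.011 rad (57.9°) between the endpoints.
Interpolate at f = 1/4 with slerp weights a = sin((1−f)δ)/sin δ ≈ 0.812, b = sin(fδ)/sin δ ≈ 0.295.
p = a·p₁ + b·p₂ ≈ (-0.480, -0.351, 0.804); φ = arcsin(p_z) ≈ 53.49°, λ = atan2(p_y, p_x) ≈ -143.80°.

≈ lat 53°N, lon 144°W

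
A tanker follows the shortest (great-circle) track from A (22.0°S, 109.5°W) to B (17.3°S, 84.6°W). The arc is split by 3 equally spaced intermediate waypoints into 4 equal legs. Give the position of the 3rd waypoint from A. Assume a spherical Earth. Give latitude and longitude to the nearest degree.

Convert each endpoint to a unit vector on the sphere (x = cos φ cos λ, y = cos φ sin λ, z = sin φ).
The central angle between the endpoints is δ = arccos(p₁·p₂) ≈ 0.417 rad (23.9°).
Interpolate at f = 3/4 with slerp weights a = sin((1−f)δ)/sin δ ≈ 0.257, b = sin(fδ)/sin δ ≈ 0.760.
p = a·p₁ + b·p₂ ≈ (-0.011, -0.947, -0.322); φ = arcsin(p_z) ≈ -18.79°, λ = atan2(p_y, p_x) ≈ -90.68°.

≈ (19°S, 91°W)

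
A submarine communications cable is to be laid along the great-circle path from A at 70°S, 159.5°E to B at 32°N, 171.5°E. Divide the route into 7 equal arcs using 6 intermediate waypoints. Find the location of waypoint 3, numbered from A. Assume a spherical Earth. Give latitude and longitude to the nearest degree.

≈ 26°S, 168°E

The haversine formula gives a central angle δ ≈ 1.787 rad (102.4°) between the endpoints.
Interpolate at f = 3/7 with slerp weights a = sin((1−f)δ)/sin δ ≈ 0.873, b = sin(fδ)/sin δ ≈ 0.710.
p = a·p₁ + b·p₂ ≈ (-0.875, 0.193, -0.444); φ = arcsin(p_z) ≈ -26.38°, λ = atan2(p_y, p_x) ≈ 167.53°.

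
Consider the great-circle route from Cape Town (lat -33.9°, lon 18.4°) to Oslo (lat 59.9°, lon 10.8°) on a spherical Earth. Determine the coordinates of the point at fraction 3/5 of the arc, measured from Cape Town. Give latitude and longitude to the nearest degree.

≈ lat 22°, lon 15°

Convert each endpoint to a unit vector on the sphere (x = cos φ cos λ, y = cos φ sin λ, z = sin φ).
The central angle between the endpoints is δ = arccos(p₁·p₂) ≈ 1.641 rad (94.0°).
Interpolate at f = 3/5 with slerp weights a = sin((1−f)δ)/sin δ ≈ 0.612, b = sin(fδ)/sin δ ≈ 0.835.
p = a·p₁ + b·p₂ ≈ (0.893, 0.239, 0.381); φ = arcsin(p_z) ≈ 22.41°, λ = atan2(p_y, p_x) ≈ 14.97°.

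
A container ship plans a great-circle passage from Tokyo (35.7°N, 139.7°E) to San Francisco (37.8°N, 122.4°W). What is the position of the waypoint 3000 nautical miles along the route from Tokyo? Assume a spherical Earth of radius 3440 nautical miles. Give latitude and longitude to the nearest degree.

Write both endpoints as unit vectors p₁, p₂ with components (cos φ cos λ, cos φ sin λ, sin φ).
The central angle between the endpoints is δ = arccos(p₁·p₂) ≈ 1.298 rad (74.4°). The total great-circle distance is δ·R ≈ 1.298 × 3440 ≈ 4465 nmi, so the target fraction is f = 3000/4465 ≈ 0.672.
Interpolate at f ≈ 0.672 with slerp weights a = sin((1−f)δ)/sin δ ≈ 0.429, b = sin(fδ)/sin δ ≈ 0.795.
p = a·p₁ + b·p₂ ≈ (-0.602, -0.305, 0.738); φ = arcsin(p_z) ≈ 47.53°, λ = atan2(p_y, p_x) ≈ -153.13°.

≈ 48°N, 153°W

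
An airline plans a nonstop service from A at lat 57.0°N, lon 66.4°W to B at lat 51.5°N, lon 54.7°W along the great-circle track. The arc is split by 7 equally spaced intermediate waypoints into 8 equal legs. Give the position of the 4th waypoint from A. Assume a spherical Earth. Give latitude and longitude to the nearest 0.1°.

≈ lat 54.4°N, lon 60.2°W

Write both endpoints as unit vectors p₁, p₂ with components (cos φ cos λ, cos φ sin λ, sin φ).
The central angle between the endpoints is δ = arccos(p₁·p₂) ≈ 0.153 rad (8.8°).
Interpolate at f = 4/8 with slerp weights a = sin((1−f)δ)/sin δ ≈ 0.501, b = sin(fδ)/sin δ ≈ 0.501.
p = a·p₁ + b·p₂ ≈ (0.290, -0.505, 0.813); φ = arcsin(p_z) ≈ 54.39°, λ = atan2(p_y, p_x) ≈ -60.16°.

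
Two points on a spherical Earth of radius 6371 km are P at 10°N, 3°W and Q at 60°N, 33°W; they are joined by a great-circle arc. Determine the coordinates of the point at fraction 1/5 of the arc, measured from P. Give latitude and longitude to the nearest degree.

≈ 20°N, 7°W

From cos δ = sin φ₁ sin φ₂ + cos φ₁ cos φ₂ cos Δλ, the central angle is δ ≈ 0.956 rad (54.8°).
Interpolate at f = 1/5 with slerp weights a = sin((1−f)δ)/sin δ ≈ 0.848, b = sin(fδ)/sin δ ≈ 0.233.
p = a·p₁ + b·p₂ ≈ (0.931, -0.107, 0.349); φ = arcsin(p_z) ≈ 20.40°, λ = atan2(p_y, p_x) ≈ -6.56°.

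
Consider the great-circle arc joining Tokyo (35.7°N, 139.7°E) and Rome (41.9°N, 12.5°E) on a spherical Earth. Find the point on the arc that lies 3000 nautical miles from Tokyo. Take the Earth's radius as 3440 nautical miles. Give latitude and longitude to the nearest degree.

Convert each endpoint to a unit vector on the sphere (x = cos φ cos λ, y = cos φ sin λ, z = sin φ).
The central angle between the endpoints is δ = arccos(p₁·p₂) ≈ 1.547 rad (88.6°). The total great-circle distance is δ·R ≈ 1.547 × 3440 ≈ 5320 nmi, so the target fraction is f = 3000/5320 ≈ 0.564.
Interpolate at f ≈ 0.564 with slerp weights a = sin((1−f)δ)/sin δ ≈ 0.625, b = sin(fδ)/sin δ ≈ 0.766.
p = a·p₁ + b·p₂ ≈ (0.170, 0.451, 0.876); φ = arcsin(p_z) ≈ 61.16°, λ = atan2(p_y, p_x) ≈ 69.40°.

≈ 61°N, 69°E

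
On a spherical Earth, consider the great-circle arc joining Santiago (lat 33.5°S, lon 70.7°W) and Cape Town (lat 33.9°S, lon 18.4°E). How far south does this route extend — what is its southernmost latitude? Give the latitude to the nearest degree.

≈ 43°S

The great circle lies in the plane with unit normal n̂ = (p₁ × p₂)/|p₁ × p₂|.
Here n̂_z ≈ +0.730; the vertex latitude is φ_max = arccos|n̂_z| ≈ 43.1°.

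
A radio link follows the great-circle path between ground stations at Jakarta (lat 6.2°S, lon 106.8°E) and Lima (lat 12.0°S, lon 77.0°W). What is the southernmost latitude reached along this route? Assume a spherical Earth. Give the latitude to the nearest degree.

The great circle lies in the plane with unit normal n̂ = (p₁ × p₂)/|p₁ × p₂|.
Here n̂_z ≈ +0.202; the vertex latitude is φ_max = arccos|n̂_z| ≈ 78.3°.

≈ 78°S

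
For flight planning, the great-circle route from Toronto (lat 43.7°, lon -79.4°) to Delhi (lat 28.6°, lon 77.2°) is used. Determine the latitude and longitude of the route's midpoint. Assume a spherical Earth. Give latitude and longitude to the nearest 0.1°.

Write both endpoints as unit vectors p₁, p₂ with components (cos φ cos λ, cos φ sin λ, sin φ).
The central angle between the endpoints is δ = arccos(p₁·p₂) ≈ 1.825 rad (104.6°).
Interpolate at f = 1/2 with slerp weights a = sin((1−f)δ)/sin δ ≈ 0.817, b = sin(fδ)/sin δ ≈ 0.817.
p = a·p₁ + b·p₂ ≈ (0.268, 0.119, 0.956); φ = arcsin(p_z) ≈ 72.96°, λ = atan2(p_y, p_x) ≈ 23.96°.

≈ lat 73.0°, lon 24.0°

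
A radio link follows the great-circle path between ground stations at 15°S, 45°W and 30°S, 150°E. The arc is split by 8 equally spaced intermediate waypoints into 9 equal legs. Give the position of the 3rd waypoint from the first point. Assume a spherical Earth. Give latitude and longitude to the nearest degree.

Write both endpoints as unit vectors p₁, p₂ with components (cos φ cos λ, cos φ sin λ, sin φ).
The central angle between the endpoints is δ = arccos(p₁·p₂) ≈ 2.317 rad (132.7°).
Interpolate at f = 3/9 with slerp weights a = sin((1−f)δ)/sin δ ≈ 1.361, b = sin(fδ)/sin δ ≈ 0.950.
p = a·p₁ + b·p₂ ≈ (0.217, -0.518, -0.827); φ = arcsin(p_z) ≈ -55.81°, λ = atan2(p_y, p_x) ≈ -67.27°.

≈ 56°S, 67°W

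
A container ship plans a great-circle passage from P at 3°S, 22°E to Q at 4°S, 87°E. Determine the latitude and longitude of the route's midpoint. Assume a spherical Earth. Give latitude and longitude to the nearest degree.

Convert each endpoint to a unit vector on the sphere (x = cos φ cos λ, y = cos φ sin λ, z = sin φ).
The central angle between the endpoints is δ = arccos(p₁·p₂) ≈ 1.132 rad (64.9°).
Interpolate at f = 1/2 with slerp weights a = sin((1−f)δ)/sin δ ≈ 0.592, b = sin(fδ)/sin δ ≈ 0.592.
p = a·p₁ + b·p₂ ≈ (0.579, 0.812, -0.072); φ = arcsin(p_z) ≈ -4.15°, λ = atan2(p_y, p_x) ≈ 54.48°.

≈ 4°S, 54°E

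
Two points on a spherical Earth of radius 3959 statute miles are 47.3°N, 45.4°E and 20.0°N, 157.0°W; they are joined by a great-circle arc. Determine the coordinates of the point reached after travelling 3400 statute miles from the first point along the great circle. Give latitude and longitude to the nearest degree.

Convert each endpoint to a unit vector on the sphere (x = cos φ cos λ, y = cos φ sin λ, z = sin φ).
The central angle between the endpoints is δ = arccos(p₁·p₂) ≈ 1.915 rad (109.7°). The total great-circle distance is δ·R ≈ 1.915 × 3959 ≈ 7583 mi, so the target fraction is f = 3400/7583 ≈ 0.448.
Interpolate at f ≈ 0.448 with slerp weights a = sin((1−f)δ)/sin δ ≈ 0.925, b = sin(fδ)/sin δ ≈ 0.804.
p = a·p₁ + b·p₂ ≈ (-0.255, 0.151, 0.955); φ = arcsin(p_z) ≈ 72.74°, λ = atan2(p_y, p_x) ≈ 149.33°.

≈ 73°N, 149°E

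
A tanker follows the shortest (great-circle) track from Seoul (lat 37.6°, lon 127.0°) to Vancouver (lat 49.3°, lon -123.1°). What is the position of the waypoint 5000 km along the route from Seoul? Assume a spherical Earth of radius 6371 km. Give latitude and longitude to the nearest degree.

≈ lat 60°, lon -170°

Convert each endpoint to a unit vector on the sphere (x = cos φ cos λ, y = cos φ sin λ, z = sin φ).
The central angle between the endpoints is δ = arccos(p₁·p₂) ≈ 1.280 rad (73.3°). The total great-circle distance is δ·R ≈ 1.280 × 6371 ≈ 8155 km, so the target fraction is f = 5000/8155 ≈ 0.613.
Interpolate at f ≈ 0.613 with slerp weights a = sin((1−f)δ)/sin δ ≈ 0.496, b = sin(fδ)/sin δ ≈ 0.738.
p = a·p₁ + b·p₂ ≈ (-0.499, -0.089, 0.862); φ = arcsin(p_z) ≈ 59.53°, λ = atan2(p_y, p_x) ≈ -169.88°.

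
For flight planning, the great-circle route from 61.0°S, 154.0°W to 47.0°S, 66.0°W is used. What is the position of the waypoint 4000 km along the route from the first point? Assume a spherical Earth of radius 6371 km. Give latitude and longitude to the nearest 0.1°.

≈ 56.4°S, 81.5°W

From cos δ = sin φ₁ sin φ₂ + cos φ₁ cos φ₂ cos Δλ, the central angle is δ ≈ 0.862 rad (49.4°). The total great-circle distance is δ·R ≈ 0.862 × 6371 ≈ 5489 km, so the target fraction is f = 4000/5489 ≈ 0.729.
Interpolate at f ≈ 0.729 with slerp weights a = sin((1−f)δ)/sin δ ≈ 0.305, b = sin(fδ)/sin δ ≈ 0.774.
p = a·p₁ + b·p₂ ≈ (0.082, -0.547, -0.833); φ = arcsin(p_z) ≈ -56.41°, λ = atan2(p_y, p_x) ≈ -81.51°.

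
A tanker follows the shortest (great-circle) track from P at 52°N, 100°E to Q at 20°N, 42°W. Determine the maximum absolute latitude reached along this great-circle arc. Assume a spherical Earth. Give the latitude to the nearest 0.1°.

The great circle lies in the plane with unit normal n̂ = (p₁ × p₂)/|p₁ × p₂|.
Here n̂_z ≈ -0.363; the vertex latitude is φ_max = arccos|n̂_z| ≈ 68.7°.
Check via Clairaut: cos φ_max = |cos φ₁| · sin C = cos(52.0°)·sin(36.1°) ≈ 0.363, again giving ≈ 68.7°.

≈ 68.7°N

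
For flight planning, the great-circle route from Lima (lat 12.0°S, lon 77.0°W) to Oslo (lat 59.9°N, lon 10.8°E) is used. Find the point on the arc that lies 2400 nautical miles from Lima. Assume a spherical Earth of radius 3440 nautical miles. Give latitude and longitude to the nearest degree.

≈ lat 22°N, lon 56°W

Write both endpoints as unit vectors p₁, p₂ with components (cos φ cos λ, cos φ sin λ, sin φ).
The central angle between the endpoints is δ = arccos(p₁·p₂) ≈ 1.733 rad (99.3°). The total great-circle distance is δ·R ≈ 1.733 × 3440 ≈ 5960 nmi, so the target fraction is f = 2400/5960 ≈ 0.403.
Interpolate at f ≈ 0.403 with slerp weights a = sin((1−f)δ)/sin δ ≈ 0.871, b = sin(fδ)/sin δ ≈ 0.651.
p = a·p₁ + b·p₂ ≈ (0.512, -0.769, 0.382); φ = arcsin(p_z) ≈ 22.46°, λ = atan2(p_y, p_x) ≈ -56.33°.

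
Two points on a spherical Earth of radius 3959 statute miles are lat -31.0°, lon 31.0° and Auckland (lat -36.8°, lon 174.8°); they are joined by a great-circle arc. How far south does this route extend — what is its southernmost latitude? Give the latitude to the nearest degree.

The great circle lies in the plane with unit normal n̂ = (p₁ × p₂)/|p₁ × p₂|.
Here n̂_z ≈ +0.418; the vertex latitude is φ_max = arccos|n̂_z| ≈ 65.3°.
Check via Clairaut: cos φ_max = |cos φ₁| · sin C = cos(31.0°)·sin(150.8°) ≈ 0.418, again giving ≈ 65.3°.

≈ -65°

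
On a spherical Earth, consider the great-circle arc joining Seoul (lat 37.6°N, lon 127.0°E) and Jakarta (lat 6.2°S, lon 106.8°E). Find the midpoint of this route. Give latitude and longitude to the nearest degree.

≈ lat 16°N, lon 116°E

From cos δ = sin φ₁ sin φ₂ + cos φ₁ cos φ₂ cos Δλ, the central angle is δ ≈ 0.832 rad (47.7°).
Interpolate at f = 1/2 with slerp weights a = sin((1−f)δ)/sin δ ≈ 0.547, b = sin(fδ)/sin δ ≈ 0.547.
p = a·p₁ + b·p₂ ≈ (-0.418, 0.866, 0.274); φ = arcsin(p_z) ≈ 15.93°, λ = atan2(p_y, p_x) ≈ 115.75°.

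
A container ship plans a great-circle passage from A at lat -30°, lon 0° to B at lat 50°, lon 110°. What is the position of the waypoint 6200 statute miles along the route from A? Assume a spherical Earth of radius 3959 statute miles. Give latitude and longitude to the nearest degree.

Write both endpoints as unit vectors p₁, p₂ with components (cos φ cos λ, cos φ sin λ, sin φ).
The central angle between the endpoints is δ = arccos(p₁·p₂) ≈ 2.181 rad (125.0°). The total great-circle distance is δ·R ≈ 2.181 × 3959 ≈ 8636 mi, so the target fraction is f = 6200/8636 ≈ 0.718.
Interpolate at f ≈ 0.718 with slerp weights a = sin((1−f)δ)/sin δ ≈ 0.705, b = sin(fδ)/sin δ ≈ 1.221.
p = a·p₁ + b·p₂ ≈ (0.342, 0.737, 0.583); φ = arcsin(p_z) ≈ 35.64°, λ = atan2(p_y, p_x) ≈ 65.12°.

≈ lat 36°, lon 65°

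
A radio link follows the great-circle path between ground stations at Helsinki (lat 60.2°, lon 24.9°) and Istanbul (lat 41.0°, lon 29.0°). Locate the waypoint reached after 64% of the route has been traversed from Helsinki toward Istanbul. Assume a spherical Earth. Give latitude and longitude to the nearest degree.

≈ lat 48°, lon 28°

Convert each endpoint to a unit vector on the sphere (x = cos φ cos λ, y = cos φ sin λ, z = sin φ).
The central angle between the endpoints is δ = arccos(p₁·p₂) ≈ 0.338 rad (19.4°).
Interpolate at f = 0.64 with slerp weights a = sin((1−f)δ)/sin δ ≈ 0.366, b = sin(fδ)/sin δ ≈ 0.647.
p = a·p₁ + b·p₂ ≈ (0.592, 0.313, 0.742); φ = arcsin(p_z) ≈ 47.93°, λ = atan2(p_y, p_x) ≈ 27.89°.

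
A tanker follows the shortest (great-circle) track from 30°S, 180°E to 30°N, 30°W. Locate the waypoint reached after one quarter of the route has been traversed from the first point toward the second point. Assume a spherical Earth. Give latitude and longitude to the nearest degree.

≈ 19°S, 139°W

Convert each endpoint to a unit vector on the sphere (x = cos φ cos λ, y = cos φ sin λ, z = sin φ).
The central angle between the endpoints is δ = arccos(p₁·p₂) ≈ 2.689 rad (154.1°).
Interpolate at f = 1/4 with slerp weights a = sin((1−f)δ)/sin δ ≈ 2.065, b = sin(fδ)/sin δ ≈ 1.426.
p = a·p₁ + b·p₂ ≈ (-0.719, -0.617, -0.320); φ = arcsin(p_z) ≈ -18.64°, λ = atan2(p_y, p_x) ≈ -139.35°.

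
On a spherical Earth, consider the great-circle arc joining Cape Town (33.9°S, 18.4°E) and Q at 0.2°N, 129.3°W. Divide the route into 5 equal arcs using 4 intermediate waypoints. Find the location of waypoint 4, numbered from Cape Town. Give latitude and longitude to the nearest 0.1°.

The haversine formula gives a central angle δ ≈ 2.351 rad (134.7°) between the endpoints.
Interpolate at f = 4/5 with slerp weights a = sin((1−f)δ)/sin δ ≈ 0.638, b = sin(fδ)/sin δ ≈ 1.340.
p = a·p₁ + b·p₂ ≈ (-0.347, -0.870, -0.351); φ = arcsin(p_z) ≈ -20.54°, λ = atan2(p_y, p_x) ≈ -111.72°.

≈ 20.5°S, 111.7°W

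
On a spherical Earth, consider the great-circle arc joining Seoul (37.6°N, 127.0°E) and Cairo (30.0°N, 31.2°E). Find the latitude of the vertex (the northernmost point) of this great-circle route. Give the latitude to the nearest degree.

≈ 45°N

The great circle lies in the plane with unit normal n̂ = (p₁ × p₂)/|p₁ × p₂|.
Here n̂_z ≈ -0.702; the vertex latitude is φ_max = arccos|n̂_z| ≈ 45.4°.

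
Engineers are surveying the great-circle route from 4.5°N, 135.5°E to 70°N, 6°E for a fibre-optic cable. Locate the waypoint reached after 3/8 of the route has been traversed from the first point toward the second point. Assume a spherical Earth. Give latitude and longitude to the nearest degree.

From cos δ = sin φ₁ sin φ₂ + cos φ₁ cos φ₂ cos Δλ, the central angle is δ ≈ 1.714 rad (98.2°).
Interpolate at f = 3/8 with slerp weights a = sin((1−f)δ)/sin δ ≈ 0.887, b = sin(fδ)/sin δ ≈ 0.606.
p = a·p₁ + b·p₂ ≈ (-0.425, 0.641, 0.639); φ = arcsin(p_z) ≈ 39.71°, λ = atan2(p_y, p_x) ≈ 123.51°.

≈ 40°N, 124°E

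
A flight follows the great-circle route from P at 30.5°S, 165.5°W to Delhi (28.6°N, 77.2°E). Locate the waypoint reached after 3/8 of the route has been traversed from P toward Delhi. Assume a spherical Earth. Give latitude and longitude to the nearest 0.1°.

From cos δ = sin φ₁ sin φ₂ + cos φ₁ cos φ₂ cos Δλ, the central angle is δ ≈ 2.202 rad (126.2°).
Interpolate at f = 3/8 with slerp weights a = sin((1−f)δ)/sin δ ≈ 1.215, b = sin(fδ)/sin δ ≈ 0.910.
p = a·p₁ + b·p₂ ≈ (-0.837, 0.517, -0.181); φ = arcsin(p_z) ≈ -10.43°, λ = atan2(p_y, p_x) ≈ 148.27°.

≈ 10.4°S, 148.3°E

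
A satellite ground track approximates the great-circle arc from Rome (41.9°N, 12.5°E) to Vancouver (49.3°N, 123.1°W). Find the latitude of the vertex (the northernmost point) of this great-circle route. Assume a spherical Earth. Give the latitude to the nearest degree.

The great circle lies in the plane with unit normal n̂ = (p₁ × p₂)/|p₁ × p₂|.
Here n̂_z ≈ -0.344; the vertex latitude is φ_max = arccos|n̂_z| ≈ 69.9°.
Check via Clairaut: cos φ_max = |cos φ₁| · sin C = cos(41.9°)·sin(27.5°) ≈ 0.344, again giving ≈ 69.9°.

≈ 70°N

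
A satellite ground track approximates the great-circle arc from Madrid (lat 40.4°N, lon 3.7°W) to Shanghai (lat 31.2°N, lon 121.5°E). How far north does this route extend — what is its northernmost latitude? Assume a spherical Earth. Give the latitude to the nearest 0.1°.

The great circle lies in the plane with unit normal n̂ = (p₁ × p₂)/|p₁ × p₂|.
Here n̂_z ≈ +0.533; the vertex latitude is φ_max = arccos|n̂_z| ≈ 57.8°.
Check via Clairaut: cos φ_max = |cos φ₁| · sin C = cos(40.4°)·sin(44.4°) ≈ 0.533, again giving ≈ 57.8°.

≈ 57.8°N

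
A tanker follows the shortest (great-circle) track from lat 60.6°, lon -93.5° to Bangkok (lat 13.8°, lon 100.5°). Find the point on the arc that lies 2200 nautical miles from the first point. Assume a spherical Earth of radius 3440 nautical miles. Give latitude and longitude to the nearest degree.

≈ lat 79°, lon 139°

Convert each endpoint to a unit vector on the sphere (x = cos φ cos λ, y = cos φ sin λ, z = sin φ).
The central angle between the endpoints is δ = arccos(p₁·p₂) ≈ 1.828 rad (104.8°). The total great-circle distance is δ·R ≈ 1.828 × 3440 ≈ 6290 nmi, so the target fraction is f = 2200/6290 ≈ 0.350.
Interpolate at f ≈ 0.350 with slerp weights a = sin((1−f)δ)/sin δ ≈ 0.960, b = sin(fδ)/sin δ ≈ 0.617.
p = a·p₁ + b·p₂ ≈ (-0.138, 0.119, 0.983); φ = arcsin(p_z) ≈ 79.50°, λ = atan2(p_y, p_x) ≈ 139.19°.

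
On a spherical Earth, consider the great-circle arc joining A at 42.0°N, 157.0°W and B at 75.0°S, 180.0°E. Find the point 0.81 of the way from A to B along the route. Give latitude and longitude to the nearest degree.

Convert each endpoint to a unit vector on the sphere (x = cos φ cos λ, y = cos φ sin λ, z = sin φ).
The central angle between the endpoints is δ = arccos(p₁·p₂) ≈ 2.059 rad (118.0°).
Interpolate at f = 0.81 with slerp weights a = sin((1−f)δ)/sin δ ≈ 0.432, b = sin(fδ)/sin δ ≈ 1.127.
p = a·p₁ + b·p₂ ≈ (-0.587, -0.125, -0.800); φ = arcsin(p_z) ≈ -53.10°, λ = atan2(p_y, p_x) ≈ -167.94°.

≈ 53°S, 168°W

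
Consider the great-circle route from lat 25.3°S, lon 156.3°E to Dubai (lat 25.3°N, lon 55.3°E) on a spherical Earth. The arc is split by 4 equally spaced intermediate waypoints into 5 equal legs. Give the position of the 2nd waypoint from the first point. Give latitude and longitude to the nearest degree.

From cos δ = sin φ₁ sin φ₂ + cos φ₁ cos φ₂ cos Δλ, the central angle is δ ≈ 1.916 rad (109.8°).
Interpolate at f = 2/5 with slerp weights a = sin((1−f)δ)/sin δ ≈ 0.970, b = sin(fδ)/sin δ ≈ 0.737.
p = a·p₁ + b·p₂ ≈ (-0.424, 0.900, -0.099); φ = arcsin(p_z) ≈ -5.71°, λ = atan2(p_y, p_x) ≈ 115.19°.

≈ lat 6°S, lon 115°E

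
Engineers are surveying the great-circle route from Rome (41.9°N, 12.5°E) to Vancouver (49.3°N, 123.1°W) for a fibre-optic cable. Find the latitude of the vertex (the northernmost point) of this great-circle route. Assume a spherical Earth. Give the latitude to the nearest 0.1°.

≈ 69.9°N

The great circle lies in the plane with unit normal n̂ = (p₁ × p₂)/|p₁ × p₂|.
Here n̂_z ≈ -0.344; the vertex latitude is φ_max = arccos|n̂_z| ≈ 69.9°.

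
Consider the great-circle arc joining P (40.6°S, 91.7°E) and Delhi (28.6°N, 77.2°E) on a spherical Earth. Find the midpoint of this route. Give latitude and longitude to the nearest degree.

Convert each endpoint to a unit vector on the sphere (x = cos φ cos λ, y = cos φ sin λ, z = sin φ).
The central angle between the endpoints is δ = arccos(p₁·p₂) ≈ 1.230 rad (70.5°).
Interpolate at f = 1/2 with slerp weights a = sin((1−f)δ)/sin δ ≈ 0.612, b = sin(fδ)/sin δ ≈ 0.612.
p = a·p₁ + b·p₂ ≈ (0.105, 0.989, -0.105); φ = arcsin(p_z) ≈ -6.05°, λ = atan2(p_y, p_x) ≈ 83.92°.

≈ (6°S, 84°E)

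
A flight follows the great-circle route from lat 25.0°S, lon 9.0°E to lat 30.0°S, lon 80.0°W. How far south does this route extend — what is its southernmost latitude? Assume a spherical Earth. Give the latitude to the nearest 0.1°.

≈ 36.3°S

The great circle lies in the plane with unit normal n̂ = (p₁ × p₂)/|p₁ × p₂|.
Here n̂_z ≈ -0.805; the vertex latitude is φ_max = arccos|n̂_z| ≈ 36.3°.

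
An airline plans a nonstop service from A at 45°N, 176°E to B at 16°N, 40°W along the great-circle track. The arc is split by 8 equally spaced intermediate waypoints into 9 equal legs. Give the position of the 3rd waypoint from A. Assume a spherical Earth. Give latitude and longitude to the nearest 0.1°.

≈ 64.7°N, 126.0°W

Write both endpoints as unit vectors p₁, p₂ with components (cos φ cos λ, cos φ sin λ, sin φ).
The central angle between the endpoints is δ = arccos(p₁·p₂) ≈ 1.934 rad (110.8°).
Interpolate at f = 3/9 with slerp weights a = sin((1−f)δ)/sin δ ≈ 1.028, b = sin(fδ)/sin δ ≈ 0.643.
p = a·p₁ + b·p₂ ≈ (-0.252, -0.346, 0.904); φ = arcsin(p_z) ≈ 64.65°, λ = atan2(p_y, p_x) ≈ -125.98°.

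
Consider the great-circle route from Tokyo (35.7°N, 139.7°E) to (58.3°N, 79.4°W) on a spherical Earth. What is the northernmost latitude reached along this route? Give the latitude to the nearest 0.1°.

≈ 74.2°N

The great circle lies in the plane with unit normal n̂ = (p₁ × p₂)/|p₁ × p₂|.
Here n̂_z ≈ +0.273; the vertex latitude is φ_max = arccos|n̂_z| ≈ 74.2°.
Check via Clairaut: cos φ_max = |cos φ₁| · sin C = cos(35.7°)·sin(19.6°) ≈ 0.273, again giving ≈ 74.2°.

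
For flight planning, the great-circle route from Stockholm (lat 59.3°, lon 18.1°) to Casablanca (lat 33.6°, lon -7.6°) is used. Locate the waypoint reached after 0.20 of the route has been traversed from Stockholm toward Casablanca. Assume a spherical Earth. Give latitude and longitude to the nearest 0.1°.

From cos δ = sin φ₁ sin φ₂ + cos φ₁ cos φ₂ cos Δλ, the central angle is δ ≈ 0.537 rad (30.8°).
Interpolate at f = 0.20 with slerp weights a = sin((1−f)δ)/sin δ ≈ 0.814, b = sin(fδ)/sin δ ≈ 0.210.
p = a·p₁ + b·p₂ ≈ (0.568, 0.106, 0.816); φ = arcsin(p_z) ≈ 54.69°, λ = atan2(p_y, p_x) ≈ 10.57°.

≈ lat 54.7°, lon 10.6°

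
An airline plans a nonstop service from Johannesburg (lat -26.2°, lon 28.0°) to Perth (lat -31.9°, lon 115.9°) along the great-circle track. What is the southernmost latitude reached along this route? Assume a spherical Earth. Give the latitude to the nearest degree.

The great circle lies in the plane with unit normal n̂ = (p₁ × p₂)/|p₁ × p₂|.
Here n̂_z ≈ +0.789; the vertex latitude is φ_max = arccos|n̂_z| ≈ 37.9°.
Check via Clairaut: cos φ_max = |cos φ₁| · sin C = cos(26.2°)·sin(118.5°) ≈ 0.789, again giving ≈ 37.9°.

≈ -38°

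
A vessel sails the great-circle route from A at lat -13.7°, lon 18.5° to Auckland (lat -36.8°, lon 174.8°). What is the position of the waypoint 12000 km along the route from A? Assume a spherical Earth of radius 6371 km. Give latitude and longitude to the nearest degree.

Write both endpoints as unit vectors p₁, p₂ with components (cos φ cos λ, cos φ sin λ, sin φ).
The central angle between the endpoints is δ = arccos(p₁·p₂) ≈ 2.178 rad (124.8°). The total great-circle distance is δ·R ≈ 2.178 × 6371 ≈ 13875 km, so the target fraction is f = 12000/13875 ≈ 0.865.
Interpolate at f ≈ 0.865 with slerp weights a = sin((1−f)δ)/sin δ ≈ 0.353, b = sin(fδ)/sin δ ≈ 1.158.
p = a·p₁ + b·p₂ ≈ (-0.598, 0.193, -0.778); φ = arcsin(p_z) ≈ -51.04°, λ = atan2(p_y, p_x) ≈ 162.13°.

≈ lat -51°, lon 162°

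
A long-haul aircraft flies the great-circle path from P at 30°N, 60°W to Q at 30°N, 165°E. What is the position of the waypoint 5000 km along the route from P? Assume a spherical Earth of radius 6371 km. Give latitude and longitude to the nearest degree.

The haversine formula gives a central angle δ ≈ 1.855 rad (106.3°) between the endpoints. The total great-circle distance is δ·R ≈ 1.855 × 6371 ≈ 11818 km, so the target fraction is f = 5000/11818 ≈ 0.423.
Interpolate at f ≈ 0.423 with slerp weights a = sin((1−f)δ)/sin δ ≈ 0.914, b = sin(fδ)/sin δ ≈ 0.736.
p = a·p₁ + b·p₂ ≈ (-0.220, -0.520, 0.825); φ = arcsin(p_z) ≈ 55.59°, λ = atan2(p_y, p_x) ≈ -112.93°.

≈ 56°N, 113°W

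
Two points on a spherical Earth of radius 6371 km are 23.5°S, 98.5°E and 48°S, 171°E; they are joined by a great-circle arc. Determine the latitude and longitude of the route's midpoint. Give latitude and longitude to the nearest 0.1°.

≈ 41.6°S, 128.2°E

Write both endpoints as unit vectors p₁, p₂ with components (cos φ cos λ, cos φ sin λ, sin φ).
The central angle between the endpoints is δ = arccos(p₁·p₂) ≈ 1.069 rad (61.3°).
Interpolate at f = 1/2 with slerp weights a = sin((1−f)δ)/sin δ ≈ 0.581, b = sin(fδ)/sin δ ≈ 0.581.
p = a·p₁ + b·p₂ ≈ (-0.463, 0.588, -0.664); φ = arcsin(p_z) ≈ -41.57°, λ = atan2(p_y, p_x) ≈ 128.21°.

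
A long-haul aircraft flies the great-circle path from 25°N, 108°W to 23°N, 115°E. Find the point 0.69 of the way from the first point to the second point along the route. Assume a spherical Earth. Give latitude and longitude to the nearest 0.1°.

Write both endpoints as unit vectors p₁, p₂ with components (cos φ cos λ, cos φ sin λ, sin φ).
The central angle between the endpoints is δ = arccos(p₁·p₂) ≈ 2.032 rad (116.4°).
Interpolate at f = 0.69 with slerp weights a = sin((1−f)δ)/sin δ ≈ 0.658, b = sin(fδ)/sin δ ≈ 1.101.
p = a·p₁ + b·p₂ ≈ (-0.612, 0.351, 0.708); φ = arcsin(p_z) ≈ 45.08°, λ = atan2(p_y, p_x) ≈ 150.16°.

≈ 45.1°N, 150.2°E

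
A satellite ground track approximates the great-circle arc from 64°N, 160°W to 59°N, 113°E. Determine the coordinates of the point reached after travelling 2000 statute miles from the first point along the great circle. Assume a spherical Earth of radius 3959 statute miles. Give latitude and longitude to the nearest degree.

Write both endpoints as unit vectors p₁, p₂ with components (cos φ cos λ, cos φ sin λ, sin φ).
The central angle between the endpoints is δ = arccos(p₁·p₂) ≈ 0.673 rad (38.5°). The total great-circle distance is δ·R ≈ 0.673 × 3959 ≈ 2663 mi, so the target fraction is f = 2000/2663 ≈ 0.751.
Interpolate at f ≈ 0.751 with slerp weights a = sin((1−f)δ)/sin δ ≈ 0.267, b = sin(fδ)/sin δ ≈ 0.777.
p = a·p₁ + b·p₂ ≈ (-0.266, 0.328, 0.906); φ = arcsin(p_z) ≈ 64.99°, λ = atan2(p_y, p_x) ≈ 129.08°.

≈ 65°N, 129°E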